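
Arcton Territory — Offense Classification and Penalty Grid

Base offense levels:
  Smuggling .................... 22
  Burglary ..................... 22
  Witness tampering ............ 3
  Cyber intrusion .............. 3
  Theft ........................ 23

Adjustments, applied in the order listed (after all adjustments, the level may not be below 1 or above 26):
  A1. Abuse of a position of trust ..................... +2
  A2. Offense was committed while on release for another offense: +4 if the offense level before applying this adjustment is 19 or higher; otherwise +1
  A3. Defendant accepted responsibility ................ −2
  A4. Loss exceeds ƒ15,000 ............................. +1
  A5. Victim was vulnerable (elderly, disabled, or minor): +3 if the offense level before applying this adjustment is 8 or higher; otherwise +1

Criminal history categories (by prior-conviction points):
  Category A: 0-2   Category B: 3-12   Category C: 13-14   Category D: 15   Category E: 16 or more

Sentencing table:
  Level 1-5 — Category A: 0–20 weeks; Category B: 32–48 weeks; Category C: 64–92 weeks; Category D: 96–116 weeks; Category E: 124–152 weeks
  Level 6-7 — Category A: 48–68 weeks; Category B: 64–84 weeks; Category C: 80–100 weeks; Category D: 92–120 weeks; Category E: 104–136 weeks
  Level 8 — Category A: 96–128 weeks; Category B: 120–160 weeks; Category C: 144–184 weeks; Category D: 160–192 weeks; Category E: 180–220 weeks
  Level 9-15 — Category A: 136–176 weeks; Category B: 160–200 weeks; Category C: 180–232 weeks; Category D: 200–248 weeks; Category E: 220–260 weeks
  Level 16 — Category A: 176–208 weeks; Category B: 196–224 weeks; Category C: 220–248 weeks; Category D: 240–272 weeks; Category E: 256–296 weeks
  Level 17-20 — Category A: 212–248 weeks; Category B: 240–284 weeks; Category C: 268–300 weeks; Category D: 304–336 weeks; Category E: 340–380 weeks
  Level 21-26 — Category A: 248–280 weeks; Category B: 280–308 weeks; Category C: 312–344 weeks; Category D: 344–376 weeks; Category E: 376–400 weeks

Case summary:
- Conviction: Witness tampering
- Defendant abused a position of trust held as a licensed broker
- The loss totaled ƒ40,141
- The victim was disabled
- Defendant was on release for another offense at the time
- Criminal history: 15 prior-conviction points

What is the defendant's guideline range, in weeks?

Base offense level for witness tampering: 3.
A1 applies: 3 + 2 = 5.
A2 applies (level before this adjustment is 5 < 19, so +1): 5 + 1 = 6.
A4 applies: 6 + 1 = 7.
A5 applies (level before this adjustment is 7 < 8, so +1): 7 + 1 = 8.
Final offense level: 8.
Criminal history: 15 prior points → Category D (15).
Level 8 falls in the 8 band.
Grid: Level 8 × Category D = 160-192 weeks.

160-192 weeks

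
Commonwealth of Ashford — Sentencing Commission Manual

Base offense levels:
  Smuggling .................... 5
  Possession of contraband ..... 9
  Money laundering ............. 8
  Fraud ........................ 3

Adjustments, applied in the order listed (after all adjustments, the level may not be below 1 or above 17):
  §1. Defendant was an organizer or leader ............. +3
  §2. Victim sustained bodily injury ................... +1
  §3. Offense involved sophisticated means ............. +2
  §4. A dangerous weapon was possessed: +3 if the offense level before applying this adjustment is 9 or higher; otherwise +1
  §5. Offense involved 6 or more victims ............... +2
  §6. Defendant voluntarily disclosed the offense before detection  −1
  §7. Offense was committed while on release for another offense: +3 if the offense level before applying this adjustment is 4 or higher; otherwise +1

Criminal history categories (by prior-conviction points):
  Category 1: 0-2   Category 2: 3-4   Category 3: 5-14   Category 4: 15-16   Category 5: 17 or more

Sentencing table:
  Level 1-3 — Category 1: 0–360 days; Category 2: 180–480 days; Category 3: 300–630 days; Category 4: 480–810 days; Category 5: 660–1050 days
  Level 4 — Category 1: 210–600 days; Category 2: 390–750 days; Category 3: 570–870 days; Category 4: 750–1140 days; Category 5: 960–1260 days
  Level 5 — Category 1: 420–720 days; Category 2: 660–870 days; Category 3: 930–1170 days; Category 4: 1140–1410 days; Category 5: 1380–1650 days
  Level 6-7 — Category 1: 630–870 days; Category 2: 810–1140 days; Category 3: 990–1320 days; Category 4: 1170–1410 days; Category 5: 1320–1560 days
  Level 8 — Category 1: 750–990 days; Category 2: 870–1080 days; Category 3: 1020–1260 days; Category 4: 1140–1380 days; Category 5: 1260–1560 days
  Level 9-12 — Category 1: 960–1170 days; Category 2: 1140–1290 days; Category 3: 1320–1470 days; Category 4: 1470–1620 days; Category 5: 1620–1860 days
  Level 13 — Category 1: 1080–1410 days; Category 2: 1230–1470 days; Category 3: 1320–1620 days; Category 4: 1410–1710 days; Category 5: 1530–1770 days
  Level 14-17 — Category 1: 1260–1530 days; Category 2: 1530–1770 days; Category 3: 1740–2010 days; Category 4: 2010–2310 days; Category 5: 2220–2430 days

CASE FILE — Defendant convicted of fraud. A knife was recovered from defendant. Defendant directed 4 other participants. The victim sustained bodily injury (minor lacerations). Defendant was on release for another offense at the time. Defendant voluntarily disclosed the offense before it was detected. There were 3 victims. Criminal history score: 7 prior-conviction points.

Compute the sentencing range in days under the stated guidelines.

1320-1470 days

Base offense level for fraud: 3.
§1 applies: 3 + 3 = 6.
§2 applies: 6 + 1 = 7.
§3 does not apply.
§4 applies (level before this adjustment is 7 < 9, so +1): 7 + 1 = 8.
§5 does not apply.
§6 applies: 8 − 1 = 7.
§7 applies (level before this adjustment is 7 ≥ 4, so +3): 7 + 3 = 10.
Final offense level: 10.
Criminal history: 7 prior points → Category 3 (5-14).
Level 10 falls in the 9-12 band.
Grid: Level 9-12 × Category 3 = 1320-1470 days.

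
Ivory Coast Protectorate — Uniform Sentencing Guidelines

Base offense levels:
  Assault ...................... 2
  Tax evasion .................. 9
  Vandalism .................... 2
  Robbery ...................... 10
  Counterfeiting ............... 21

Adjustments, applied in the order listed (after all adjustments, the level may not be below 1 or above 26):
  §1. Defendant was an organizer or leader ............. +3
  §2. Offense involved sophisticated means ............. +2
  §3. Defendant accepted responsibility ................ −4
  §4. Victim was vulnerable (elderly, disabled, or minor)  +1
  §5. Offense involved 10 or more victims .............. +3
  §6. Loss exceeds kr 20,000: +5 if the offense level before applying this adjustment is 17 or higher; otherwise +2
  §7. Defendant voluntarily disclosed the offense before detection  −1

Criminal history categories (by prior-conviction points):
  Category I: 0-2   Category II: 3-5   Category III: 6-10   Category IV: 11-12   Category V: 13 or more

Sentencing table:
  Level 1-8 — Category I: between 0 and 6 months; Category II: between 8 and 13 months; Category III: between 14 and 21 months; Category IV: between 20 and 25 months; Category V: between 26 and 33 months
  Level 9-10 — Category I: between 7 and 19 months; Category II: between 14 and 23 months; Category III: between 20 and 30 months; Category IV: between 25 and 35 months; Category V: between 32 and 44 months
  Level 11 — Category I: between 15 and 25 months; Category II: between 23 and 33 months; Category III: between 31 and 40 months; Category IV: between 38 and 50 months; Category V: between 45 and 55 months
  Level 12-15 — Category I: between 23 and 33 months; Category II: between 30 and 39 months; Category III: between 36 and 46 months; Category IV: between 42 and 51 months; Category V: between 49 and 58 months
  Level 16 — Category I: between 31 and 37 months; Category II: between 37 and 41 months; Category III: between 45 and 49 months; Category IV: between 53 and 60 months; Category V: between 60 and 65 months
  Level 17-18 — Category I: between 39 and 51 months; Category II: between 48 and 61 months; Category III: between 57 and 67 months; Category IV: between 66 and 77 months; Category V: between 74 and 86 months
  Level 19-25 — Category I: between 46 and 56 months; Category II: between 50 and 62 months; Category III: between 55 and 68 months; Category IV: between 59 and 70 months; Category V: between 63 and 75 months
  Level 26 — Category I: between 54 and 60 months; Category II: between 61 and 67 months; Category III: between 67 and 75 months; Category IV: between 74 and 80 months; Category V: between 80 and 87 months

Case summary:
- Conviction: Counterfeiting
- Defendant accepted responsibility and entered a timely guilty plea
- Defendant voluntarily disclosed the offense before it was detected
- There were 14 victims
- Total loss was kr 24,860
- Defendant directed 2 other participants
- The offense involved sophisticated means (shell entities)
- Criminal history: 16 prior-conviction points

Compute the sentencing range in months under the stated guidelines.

Base offense level for counterfeiting: 21.
§1 applies: 21 + 3 = 24.
§2 applies: 24 + 2 = 26.
§3 applies: 26 − 4 = 22.
§5 applies: 22 + 3 = 25.
§6 applies (level before this adjustment is 25 ≥ 17, so +5): 25 + 5 = 30.
§7 applies: 30 − 1 = 29.
Level 29 exceeds the maximum of 26; capped at 26.
Final offense level: 26.
Criminal history: 16 prior points → Category V (13+).
Level 26 falls in the 26 band.
Grid: Level 26 × Category V = 80-87 months.

80-87 months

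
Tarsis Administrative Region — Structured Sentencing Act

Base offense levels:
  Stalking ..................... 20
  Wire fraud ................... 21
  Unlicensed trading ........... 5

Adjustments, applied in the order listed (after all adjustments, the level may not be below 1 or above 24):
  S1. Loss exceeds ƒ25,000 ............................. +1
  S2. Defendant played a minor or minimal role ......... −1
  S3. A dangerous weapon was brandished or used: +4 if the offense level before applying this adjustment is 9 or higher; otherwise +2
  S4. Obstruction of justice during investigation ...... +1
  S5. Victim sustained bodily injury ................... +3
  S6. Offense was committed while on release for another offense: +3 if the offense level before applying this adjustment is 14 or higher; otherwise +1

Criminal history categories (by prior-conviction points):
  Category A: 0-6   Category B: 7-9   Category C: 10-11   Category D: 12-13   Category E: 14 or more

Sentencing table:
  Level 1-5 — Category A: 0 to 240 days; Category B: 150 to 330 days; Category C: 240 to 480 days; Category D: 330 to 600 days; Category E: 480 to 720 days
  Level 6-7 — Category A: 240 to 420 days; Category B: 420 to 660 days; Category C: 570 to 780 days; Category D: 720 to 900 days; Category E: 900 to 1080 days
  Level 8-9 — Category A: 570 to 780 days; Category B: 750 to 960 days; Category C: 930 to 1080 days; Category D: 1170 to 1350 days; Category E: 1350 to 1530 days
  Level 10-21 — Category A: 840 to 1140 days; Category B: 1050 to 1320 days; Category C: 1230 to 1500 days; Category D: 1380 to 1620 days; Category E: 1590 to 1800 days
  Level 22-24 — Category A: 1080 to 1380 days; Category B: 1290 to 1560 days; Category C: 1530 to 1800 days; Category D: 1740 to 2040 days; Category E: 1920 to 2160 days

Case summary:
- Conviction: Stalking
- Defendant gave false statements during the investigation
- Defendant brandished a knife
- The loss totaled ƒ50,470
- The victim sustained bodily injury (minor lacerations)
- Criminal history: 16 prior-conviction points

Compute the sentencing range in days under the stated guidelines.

Base offense level for stalking: 20.
S1 applies: 20 + 1 = 21.
S2 does not apply.
S3 applies (level before this adjustment is 21 ≥ 9, so +4): 21 + 4 = 25.
S4 applies: 25 + 1 = 26.
S5 applies: 26 + 3 = 29.
S6 does not apply.
Level 29 exceeds the maximum of 24; capped at 24.
Final offense level: 24.
Criminal history: 16 prior points → Category E (14+).
Level 24 falls in the 22-24 band.
Grid: Level 22-24 × Category E = 1920-2160 days.

1920-2160 days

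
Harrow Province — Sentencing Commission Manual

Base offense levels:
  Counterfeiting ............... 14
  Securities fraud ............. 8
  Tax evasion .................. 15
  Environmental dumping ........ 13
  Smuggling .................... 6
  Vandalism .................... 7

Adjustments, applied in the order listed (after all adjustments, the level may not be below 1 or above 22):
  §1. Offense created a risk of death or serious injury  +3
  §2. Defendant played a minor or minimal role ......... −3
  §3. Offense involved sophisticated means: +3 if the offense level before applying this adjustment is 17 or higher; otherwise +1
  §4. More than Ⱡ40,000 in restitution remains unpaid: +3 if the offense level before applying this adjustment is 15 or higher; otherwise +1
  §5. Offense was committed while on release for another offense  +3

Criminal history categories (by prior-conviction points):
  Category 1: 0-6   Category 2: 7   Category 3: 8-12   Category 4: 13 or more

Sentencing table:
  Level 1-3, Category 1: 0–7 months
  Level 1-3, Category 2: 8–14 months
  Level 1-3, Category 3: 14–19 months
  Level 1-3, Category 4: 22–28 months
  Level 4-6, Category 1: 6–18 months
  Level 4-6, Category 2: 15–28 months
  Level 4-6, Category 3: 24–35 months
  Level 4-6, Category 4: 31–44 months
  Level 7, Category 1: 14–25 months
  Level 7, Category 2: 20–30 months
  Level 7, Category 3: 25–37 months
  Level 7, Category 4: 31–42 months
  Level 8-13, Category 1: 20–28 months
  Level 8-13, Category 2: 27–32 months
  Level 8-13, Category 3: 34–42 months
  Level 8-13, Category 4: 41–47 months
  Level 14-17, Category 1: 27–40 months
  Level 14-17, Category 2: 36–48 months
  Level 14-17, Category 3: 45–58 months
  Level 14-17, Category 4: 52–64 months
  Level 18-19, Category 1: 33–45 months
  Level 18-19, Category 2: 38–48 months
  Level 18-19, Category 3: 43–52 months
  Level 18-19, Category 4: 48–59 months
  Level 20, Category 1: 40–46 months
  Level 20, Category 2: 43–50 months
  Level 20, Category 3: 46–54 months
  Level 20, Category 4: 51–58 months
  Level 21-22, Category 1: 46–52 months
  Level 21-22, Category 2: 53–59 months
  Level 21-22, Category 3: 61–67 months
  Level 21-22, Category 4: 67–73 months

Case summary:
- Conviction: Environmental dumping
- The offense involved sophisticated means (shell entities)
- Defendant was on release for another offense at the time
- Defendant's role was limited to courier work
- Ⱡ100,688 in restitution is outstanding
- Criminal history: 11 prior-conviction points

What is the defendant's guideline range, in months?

45-58 months

Base offense level for environmental dumping: 13.
§1 does not apply.
§2 applies: 13 − 3 = 10.
§3 applies (level before this adjustment is 10 < 17, so +1): 10 + 1 = 11.
§4 applies (level before this adjustment is 11 < 15, so +1): 11 + 1 = 12.
§5 applies: 12 + 3 = 15.
Final offense level: 15.
Criminal history: 11 prior points → Category 3 (8-12).
Level 15 falls in the 14-17 band.
Grid: Level 14-17 × Category 3 = 45-58 months.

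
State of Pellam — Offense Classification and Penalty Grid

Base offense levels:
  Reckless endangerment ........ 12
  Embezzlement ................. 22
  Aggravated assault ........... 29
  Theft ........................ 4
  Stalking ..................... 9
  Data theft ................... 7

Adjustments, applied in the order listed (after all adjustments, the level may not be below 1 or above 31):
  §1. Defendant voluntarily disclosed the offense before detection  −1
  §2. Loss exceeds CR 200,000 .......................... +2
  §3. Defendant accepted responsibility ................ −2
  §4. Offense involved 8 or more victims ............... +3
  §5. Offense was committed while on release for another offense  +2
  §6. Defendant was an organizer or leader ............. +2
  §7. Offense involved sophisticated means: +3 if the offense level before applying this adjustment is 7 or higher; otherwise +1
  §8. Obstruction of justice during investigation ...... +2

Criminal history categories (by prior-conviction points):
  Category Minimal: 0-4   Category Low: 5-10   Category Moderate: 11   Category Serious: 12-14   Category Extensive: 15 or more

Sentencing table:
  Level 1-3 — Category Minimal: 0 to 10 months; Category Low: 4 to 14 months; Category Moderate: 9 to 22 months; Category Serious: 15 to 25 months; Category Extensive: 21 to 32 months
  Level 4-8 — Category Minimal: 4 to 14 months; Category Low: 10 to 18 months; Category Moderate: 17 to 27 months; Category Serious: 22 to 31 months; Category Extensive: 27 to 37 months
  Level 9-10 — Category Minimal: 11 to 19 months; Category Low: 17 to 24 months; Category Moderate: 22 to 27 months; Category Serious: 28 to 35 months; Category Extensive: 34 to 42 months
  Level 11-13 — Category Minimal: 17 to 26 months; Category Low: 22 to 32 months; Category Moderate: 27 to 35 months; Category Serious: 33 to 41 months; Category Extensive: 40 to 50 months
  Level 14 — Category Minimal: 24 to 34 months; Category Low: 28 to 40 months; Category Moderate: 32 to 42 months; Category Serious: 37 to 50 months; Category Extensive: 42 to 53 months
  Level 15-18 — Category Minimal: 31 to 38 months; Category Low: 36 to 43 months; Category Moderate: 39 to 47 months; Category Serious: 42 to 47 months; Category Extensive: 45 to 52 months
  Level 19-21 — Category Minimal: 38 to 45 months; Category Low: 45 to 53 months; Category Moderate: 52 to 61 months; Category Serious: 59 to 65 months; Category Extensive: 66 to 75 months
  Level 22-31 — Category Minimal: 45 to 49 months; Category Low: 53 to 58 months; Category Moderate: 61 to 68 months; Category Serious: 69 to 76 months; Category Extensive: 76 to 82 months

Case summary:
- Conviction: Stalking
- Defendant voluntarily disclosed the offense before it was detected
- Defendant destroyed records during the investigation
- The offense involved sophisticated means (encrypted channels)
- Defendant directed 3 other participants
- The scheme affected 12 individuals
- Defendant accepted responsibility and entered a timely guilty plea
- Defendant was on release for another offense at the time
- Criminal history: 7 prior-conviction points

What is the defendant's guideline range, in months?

36-43 months

Base offense level for stalking: 9.
§1 applies: 9 − 1 = 8.
§3 applies: 8 − 2 = 6.
§4 applies: 6 + 3 = 9.
§5 applies: 9 + 2 = 11.
§6 applies: 11 + 2 = 13.
§7 applies (level before this adjustment is 13 ≥ 7, so +3): 13 + 3 = 16.
§8 applies: 16 + 2 = 18.
Final offense level: 18.
Criminal history: 7 prior points → Category Low (5-10).
Level 18 falls in the 15-18 band.
Grid: Level 15-18 × Category Low = 36-43 months.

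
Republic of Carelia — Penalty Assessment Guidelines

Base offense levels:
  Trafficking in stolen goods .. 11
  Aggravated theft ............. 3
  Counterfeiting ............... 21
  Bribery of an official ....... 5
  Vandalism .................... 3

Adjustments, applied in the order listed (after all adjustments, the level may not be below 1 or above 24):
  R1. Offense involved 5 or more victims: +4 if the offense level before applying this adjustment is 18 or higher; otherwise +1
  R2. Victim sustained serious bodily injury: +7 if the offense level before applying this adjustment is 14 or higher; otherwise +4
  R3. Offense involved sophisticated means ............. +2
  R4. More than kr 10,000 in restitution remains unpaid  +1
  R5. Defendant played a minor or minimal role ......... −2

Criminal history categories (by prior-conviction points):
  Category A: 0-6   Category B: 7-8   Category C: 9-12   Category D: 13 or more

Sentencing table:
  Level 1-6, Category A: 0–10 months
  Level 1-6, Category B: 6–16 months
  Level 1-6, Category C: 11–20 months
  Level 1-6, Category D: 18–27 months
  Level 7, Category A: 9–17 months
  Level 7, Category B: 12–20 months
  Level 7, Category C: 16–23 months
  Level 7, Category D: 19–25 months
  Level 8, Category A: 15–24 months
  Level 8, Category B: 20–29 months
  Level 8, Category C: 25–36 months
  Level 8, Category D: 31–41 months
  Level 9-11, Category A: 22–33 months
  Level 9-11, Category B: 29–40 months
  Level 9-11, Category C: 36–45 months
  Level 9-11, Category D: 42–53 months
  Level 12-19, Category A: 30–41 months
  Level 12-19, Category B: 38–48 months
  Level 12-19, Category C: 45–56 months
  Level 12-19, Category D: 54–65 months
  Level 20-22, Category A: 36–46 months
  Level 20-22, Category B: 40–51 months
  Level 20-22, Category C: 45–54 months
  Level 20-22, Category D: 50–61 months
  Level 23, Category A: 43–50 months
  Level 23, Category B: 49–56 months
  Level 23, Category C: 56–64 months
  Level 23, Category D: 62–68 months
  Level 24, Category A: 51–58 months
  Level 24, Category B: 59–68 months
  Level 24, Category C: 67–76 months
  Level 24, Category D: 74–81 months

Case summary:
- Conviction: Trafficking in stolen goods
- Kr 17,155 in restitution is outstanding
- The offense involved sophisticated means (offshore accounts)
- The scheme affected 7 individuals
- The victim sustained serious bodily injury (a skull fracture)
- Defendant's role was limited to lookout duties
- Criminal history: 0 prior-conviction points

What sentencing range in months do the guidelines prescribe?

Base offense level for trafficking in stolen goods: 11.
R1 applies (level before this adjustment is 11 < 18, so +1): 11 + 1 = 12.
R2 applies (level before this adjustment is 12 < 14, so +4): 12 + 4 = 16.
R3 applies: 16 + 2 = 18.
R4 applies: 18 + 1 = 19.
R5 applies: 19 − 2 = 17.
Final offense level: 17.
Criminal history: 0 prior points → Category A (0-6).
Level 17 falls in the 12-19 band.
Grid: Level 12-19 × Category A = 30-41 months.

30-41 months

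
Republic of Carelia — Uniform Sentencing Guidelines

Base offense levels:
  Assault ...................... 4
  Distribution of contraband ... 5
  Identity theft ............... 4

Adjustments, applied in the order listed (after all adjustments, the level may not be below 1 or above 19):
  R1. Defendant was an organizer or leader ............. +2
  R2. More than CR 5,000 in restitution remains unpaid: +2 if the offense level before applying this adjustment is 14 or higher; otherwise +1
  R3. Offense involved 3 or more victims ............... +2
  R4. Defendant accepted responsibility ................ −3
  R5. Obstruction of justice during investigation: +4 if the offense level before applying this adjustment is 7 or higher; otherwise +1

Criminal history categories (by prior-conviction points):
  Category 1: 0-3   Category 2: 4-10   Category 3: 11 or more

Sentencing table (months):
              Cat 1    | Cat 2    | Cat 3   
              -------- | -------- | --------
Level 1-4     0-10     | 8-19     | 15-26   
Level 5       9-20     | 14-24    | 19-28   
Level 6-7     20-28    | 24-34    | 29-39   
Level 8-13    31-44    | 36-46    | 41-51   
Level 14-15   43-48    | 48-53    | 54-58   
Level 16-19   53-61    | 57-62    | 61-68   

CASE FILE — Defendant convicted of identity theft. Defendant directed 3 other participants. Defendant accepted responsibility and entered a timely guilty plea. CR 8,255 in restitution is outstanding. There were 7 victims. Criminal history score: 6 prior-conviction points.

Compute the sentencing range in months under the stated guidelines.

24-34 months

Base offense level for identity theft: 4.
R1 applies: 4 + 2 = 6.
R2 applies (level before this adjustment is 6 < 14, so +1): 6 + 1 = 7.
R3 applies: 7 + 2 = 9.
R4 applies: 9 − 3 = 6.
R5 does not apply.
Final offense level: 6.
Criminal history: 6 prior points → Category 2 (4-10).
Level 6 falls in the 6-7 band.
Grid: Level 6-7 × Category 2 = 24-34 months.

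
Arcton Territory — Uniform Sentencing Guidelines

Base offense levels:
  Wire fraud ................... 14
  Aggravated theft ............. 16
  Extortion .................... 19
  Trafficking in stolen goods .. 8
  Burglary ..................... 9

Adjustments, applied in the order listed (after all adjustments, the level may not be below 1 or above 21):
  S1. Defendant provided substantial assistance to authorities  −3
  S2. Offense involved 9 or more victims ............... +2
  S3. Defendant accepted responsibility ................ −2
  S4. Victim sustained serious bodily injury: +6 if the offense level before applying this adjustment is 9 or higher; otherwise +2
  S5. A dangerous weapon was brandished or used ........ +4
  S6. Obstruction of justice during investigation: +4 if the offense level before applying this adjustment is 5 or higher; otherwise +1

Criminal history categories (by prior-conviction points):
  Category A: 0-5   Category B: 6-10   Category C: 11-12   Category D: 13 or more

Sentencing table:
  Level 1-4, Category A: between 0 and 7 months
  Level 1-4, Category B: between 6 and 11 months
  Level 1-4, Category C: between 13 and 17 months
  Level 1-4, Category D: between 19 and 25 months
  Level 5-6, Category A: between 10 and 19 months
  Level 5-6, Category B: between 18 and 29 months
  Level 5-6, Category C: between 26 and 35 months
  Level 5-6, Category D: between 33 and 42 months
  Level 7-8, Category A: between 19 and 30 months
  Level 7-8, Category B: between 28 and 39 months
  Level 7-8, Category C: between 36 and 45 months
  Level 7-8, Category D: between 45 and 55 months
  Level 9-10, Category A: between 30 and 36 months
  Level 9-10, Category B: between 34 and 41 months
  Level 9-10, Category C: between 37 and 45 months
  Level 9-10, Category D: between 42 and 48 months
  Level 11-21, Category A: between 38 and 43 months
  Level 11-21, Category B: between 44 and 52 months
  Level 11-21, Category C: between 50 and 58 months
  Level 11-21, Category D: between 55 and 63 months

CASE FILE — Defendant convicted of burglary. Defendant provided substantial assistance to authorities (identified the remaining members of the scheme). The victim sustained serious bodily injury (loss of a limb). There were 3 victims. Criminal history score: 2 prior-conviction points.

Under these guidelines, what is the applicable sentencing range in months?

Base offense level for burglary: 9.
S1 applies: 9 − 3 = 6.
S2 does not apply.
S4 applies (level before this adjustment is 6 < 9, so +2): 6 + 2 = 8.
S5 does not apply.
Final offense level: 8.
Criminal history: 2 prior points → Category A (0-5).
Level 8 falls in the 7-8 band.
Grid: Level 7-8 × Category A = 19-30 months.

19-30 months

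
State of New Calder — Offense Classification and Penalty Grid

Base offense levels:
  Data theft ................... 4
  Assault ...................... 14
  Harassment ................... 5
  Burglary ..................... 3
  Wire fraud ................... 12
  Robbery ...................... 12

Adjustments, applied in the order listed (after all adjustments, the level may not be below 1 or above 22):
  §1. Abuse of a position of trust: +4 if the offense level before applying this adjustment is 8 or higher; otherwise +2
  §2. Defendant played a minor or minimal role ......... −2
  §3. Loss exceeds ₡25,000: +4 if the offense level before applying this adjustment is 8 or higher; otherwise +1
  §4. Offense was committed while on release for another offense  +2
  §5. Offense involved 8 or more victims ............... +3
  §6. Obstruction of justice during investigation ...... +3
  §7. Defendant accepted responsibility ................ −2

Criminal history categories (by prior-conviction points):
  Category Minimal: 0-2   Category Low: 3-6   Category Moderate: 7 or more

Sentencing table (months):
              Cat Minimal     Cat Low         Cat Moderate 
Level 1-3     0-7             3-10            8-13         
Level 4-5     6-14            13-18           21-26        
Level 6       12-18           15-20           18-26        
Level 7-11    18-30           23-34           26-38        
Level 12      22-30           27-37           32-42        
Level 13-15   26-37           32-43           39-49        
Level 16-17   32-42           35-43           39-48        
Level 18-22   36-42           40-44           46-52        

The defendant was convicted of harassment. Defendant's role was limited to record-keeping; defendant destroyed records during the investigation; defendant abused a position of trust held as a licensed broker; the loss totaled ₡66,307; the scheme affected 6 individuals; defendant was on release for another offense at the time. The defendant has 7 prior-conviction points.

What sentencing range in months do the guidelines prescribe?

26-38 months

Base offense level for harassment: 5.
§1 applies (level before this adjustment is 5 < 8, so +2): 5 + 2 = 7.
§2 applies: 7 − 2 = 5.
§3 applies (level before this adjustment is 5 < 8, so +1): 5 + 1 = 6.
§4 applies: 6 + 2 = 8.
§6 applies: 8 + 3 = 11.
Final offense level: 11.
Criminal history: 7 prior points → Category Moderate (7+).
Level 11 falls in the 7-11 band.
Grid: Level 7-11 × Category Moderate = 26-38 months.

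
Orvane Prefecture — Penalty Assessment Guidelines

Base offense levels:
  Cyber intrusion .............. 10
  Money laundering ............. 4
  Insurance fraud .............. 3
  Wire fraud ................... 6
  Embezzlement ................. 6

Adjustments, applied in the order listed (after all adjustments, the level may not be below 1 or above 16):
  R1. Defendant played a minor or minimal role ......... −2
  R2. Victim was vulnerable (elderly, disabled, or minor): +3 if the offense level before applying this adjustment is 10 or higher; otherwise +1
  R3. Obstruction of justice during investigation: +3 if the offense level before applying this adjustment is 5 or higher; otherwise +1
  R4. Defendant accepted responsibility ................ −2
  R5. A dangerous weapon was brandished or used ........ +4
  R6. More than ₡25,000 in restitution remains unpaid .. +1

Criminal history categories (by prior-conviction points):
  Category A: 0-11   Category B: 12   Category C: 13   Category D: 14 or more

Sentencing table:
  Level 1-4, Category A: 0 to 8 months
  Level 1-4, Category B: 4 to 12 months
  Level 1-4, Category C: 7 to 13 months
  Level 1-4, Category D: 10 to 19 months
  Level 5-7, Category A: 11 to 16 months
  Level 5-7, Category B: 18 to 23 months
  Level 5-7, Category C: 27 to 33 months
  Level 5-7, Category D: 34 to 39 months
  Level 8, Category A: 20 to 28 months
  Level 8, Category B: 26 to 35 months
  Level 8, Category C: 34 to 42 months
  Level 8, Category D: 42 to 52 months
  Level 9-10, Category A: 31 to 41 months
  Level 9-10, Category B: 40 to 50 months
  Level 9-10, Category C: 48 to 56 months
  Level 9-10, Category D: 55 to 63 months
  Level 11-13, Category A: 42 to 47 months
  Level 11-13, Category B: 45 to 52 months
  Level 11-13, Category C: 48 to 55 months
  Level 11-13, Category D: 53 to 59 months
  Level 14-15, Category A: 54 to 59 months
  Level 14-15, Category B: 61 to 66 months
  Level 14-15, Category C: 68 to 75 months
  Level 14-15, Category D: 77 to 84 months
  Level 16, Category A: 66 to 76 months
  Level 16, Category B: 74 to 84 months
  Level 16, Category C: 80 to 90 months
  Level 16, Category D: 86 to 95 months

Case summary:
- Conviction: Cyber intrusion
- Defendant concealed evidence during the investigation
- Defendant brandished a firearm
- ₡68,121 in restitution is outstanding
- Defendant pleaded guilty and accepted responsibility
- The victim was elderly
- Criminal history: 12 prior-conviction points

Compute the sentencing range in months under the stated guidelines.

74-84 months

Base offense level for cyber intrusion: 10.
R2 applies (level before this adjustment is 10 ≥ 10, so +3): 10 + 3 = 13.
R3 applies (level before this adjustment is 13 ≥ 5, so +3): 13 + 3 = 16.
R4 applies: 16 − 2 = 14.
R5 applies: 14 + 4 = 18.
R6 applies: 18 + 1 = 19.
Level 19 exceeds the maximum of 16; capped at 16.
Final offense level: 16.
Criminal history: 12 prior points → Category B (12).
Level 16 falls in the 16 band.
Grid: Level 16 × Category B = 74-84 months.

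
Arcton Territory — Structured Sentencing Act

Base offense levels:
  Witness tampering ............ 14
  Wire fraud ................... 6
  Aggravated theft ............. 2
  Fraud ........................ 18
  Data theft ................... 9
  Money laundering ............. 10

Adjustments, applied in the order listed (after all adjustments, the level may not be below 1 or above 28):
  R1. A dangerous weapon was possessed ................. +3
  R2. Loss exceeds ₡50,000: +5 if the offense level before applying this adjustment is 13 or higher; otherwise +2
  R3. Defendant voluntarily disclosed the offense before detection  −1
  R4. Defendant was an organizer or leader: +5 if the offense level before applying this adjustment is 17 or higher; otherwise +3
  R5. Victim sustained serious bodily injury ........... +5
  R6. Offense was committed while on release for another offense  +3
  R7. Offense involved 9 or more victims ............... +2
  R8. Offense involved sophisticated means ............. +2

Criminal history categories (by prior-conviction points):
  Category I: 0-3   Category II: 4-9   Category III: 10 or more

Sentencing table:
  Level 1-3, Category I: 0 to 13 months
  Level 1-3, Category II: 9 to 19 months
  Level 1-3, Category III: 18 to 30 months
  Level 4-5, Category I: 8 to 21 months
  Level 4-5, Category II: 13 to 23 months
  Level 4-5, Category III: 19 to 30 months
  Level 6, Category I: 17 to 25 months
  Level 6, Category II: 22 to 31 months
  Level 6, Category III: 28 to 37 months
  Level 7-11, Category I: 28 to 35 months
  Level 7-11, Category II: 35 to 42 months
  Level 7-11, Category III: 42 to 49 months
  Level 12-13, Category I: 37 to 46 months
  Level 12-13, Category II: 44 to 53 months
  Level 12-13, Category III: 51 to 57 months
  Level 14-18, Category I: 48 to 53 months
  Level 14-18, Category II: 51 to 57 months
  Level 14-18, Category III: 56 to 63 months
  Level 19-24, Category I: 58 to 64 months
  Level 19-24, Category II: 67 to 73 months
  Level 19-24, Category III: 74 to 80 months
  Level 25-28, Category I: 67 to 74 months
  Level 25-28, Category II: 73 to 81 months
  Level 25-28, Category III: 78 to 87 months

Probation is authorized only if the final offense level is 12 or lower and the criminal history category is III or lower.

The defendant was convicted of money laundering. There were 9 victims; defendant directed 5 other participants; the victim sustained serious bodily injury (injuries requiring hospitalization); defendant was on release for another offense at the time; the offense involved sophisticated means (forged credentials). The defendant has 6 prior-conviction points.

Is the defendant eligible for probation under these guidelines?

Base offense level for money laundering: 10.
R4 applies (level before this adjustment is 10 < 17, so +3): 10 + 3 = 13.
R5 applies: 13 + 5 = 18.
R6 applies: 18 + 3 = 21.
R7 applies: 21 + 2 = 23.
R8 applies: 23 + 2 = 25.
Final offense level: 25.
Criminal history: 6 prior points → Category II (4-9).
Level 25 falls in the 25-28 band.
Grid: Level 25-28 × Category II = 73-81 months.
Probation check: level 25 > 12 and category II ≤ III → not eligible.

No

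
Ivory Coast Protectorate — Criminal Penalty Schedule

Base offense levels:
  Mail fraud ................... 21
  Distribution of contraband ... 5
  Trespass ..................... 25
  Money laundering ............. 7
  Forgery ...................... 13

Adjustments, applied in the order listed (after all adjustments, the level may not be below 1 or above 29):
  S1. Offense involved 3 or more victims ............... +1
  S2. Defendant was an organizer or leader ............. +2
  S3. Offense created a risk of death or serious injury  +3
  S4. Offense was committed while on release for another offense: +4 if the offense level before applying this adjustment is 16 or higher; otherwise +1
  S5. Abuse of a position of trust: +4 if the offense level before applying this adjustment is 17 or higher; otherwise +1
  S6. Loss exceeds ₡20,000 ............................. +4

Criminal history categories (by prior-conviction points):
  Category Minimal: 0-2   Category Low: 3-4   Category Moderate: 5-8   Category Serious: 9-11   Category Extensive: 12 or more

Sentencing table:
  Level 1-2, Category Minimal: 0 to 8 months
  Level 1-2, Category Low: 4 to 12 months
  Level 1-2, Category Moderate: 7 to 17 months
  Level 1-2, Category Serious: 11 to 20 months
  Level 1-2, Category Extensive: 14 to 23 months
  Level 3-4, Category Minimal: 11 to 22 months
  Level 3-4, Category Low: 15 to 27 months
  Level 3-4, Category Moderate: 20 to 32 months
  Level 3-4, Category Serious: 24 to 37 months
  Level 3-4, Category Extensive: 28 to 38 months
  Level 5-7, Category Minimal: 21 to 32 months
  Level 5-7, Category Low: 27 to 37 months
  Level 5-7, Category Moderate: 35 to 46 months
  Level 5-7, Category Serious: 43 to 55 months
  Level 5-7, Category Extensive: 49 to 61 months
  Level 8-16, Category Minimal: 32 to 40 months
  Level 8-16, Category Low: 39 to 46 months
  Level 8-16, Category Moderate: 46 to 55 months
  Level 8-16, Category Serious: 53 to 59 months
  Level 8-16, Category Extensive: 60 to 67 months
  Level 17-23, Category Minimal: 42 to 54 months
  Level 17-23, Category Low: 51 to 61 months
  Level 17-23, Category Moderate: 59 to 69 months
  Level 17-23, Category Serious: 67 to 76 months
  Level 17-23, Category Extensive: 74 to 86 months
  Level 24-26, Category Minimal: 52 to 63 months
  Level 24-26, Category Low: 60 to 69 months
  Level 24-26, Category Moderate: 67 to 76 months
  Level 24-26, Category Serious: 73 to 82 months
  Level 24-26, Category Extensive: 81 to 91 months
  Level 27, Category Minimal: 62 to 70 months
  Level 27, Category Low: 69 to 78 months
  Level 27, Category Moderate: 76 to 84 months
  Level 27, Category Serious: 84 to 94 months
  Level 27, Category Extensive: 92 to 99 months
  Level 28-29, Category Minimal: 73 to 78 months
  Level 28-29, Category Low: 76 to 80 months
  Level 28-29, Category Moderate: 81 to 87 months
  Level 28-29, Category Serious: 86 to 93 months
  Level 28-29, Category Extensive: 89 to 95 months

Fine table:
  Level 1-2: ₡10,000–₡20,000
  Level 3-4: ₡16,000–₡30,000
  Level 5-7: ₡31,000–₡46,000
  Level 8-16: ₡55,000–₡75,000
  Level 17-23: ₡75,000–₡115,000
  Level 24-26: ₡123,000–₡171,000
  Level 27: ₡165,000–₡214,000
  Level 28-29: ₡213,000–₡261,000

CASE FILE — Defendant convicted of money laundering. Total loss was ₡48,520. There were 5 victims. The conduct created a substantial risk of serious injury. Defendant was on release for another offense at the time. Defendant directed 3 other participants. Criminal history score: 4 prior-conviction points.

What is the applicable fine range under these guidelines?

₡75,000–₡115,000

Base offense level for money laundering: 7.
S1 applies: 7 + 1 = 8.
S2 applies: 8 + 2 = 10.
S3 applies: 10 + 3 = 13.
S4 applies (level before this adjustment is 13 < 16, so +1): 13 + 1 = 14.
S5 does not apply.
S6 applies: 14 + 4 = 18.
Final offense level: 18.
Level 18 falls in the 17-23 band.
Fine table: Level 17-23 → ₡75,000–₡115,000.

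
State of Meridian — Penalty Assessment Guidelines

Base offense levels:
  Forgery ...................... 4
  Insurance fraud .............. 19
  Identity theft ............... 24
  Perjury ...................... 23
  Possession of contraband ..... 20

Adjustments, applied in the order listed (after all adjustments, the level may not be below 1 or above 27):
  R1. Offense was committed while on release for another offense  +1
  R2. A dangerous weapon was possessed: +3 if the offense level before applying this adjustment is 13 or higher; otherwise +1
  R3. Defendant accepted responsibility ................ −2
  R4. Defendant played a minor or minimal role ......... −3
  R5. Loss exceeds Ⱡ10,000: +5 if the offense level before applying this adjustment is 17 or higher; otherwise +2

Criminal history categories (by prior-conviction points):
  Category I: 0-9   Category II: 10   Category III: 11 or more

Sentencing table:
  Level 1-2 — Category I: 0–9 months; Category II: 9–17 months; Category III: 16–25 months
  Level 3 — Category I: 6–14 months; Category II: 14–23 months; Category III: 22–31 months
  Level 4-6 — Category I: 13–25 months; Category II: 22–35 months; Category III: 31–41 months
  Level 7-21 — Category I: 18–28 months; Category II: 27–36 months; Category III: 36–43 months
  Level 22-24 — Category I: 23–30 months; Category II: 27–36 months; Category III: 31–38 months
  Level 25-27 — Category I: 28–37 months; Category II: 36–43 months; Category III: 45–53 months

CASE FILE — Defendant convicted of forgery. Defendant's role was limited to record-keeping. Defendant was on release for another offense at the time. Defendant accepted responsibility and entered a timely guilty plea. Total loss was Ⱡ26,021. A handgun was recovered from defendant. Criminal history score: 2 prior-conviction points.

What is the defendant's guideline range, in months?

6-14 months

Base offense level for forgery: 4.
R1 applies: 4 + 1 = 5.
R2 applies (level before this adjustment is 5 < 13, so +1): 5 + 1 = 6.
R3 applies: 6 − 2 = 4.
R4 applies: 4 − 3 = 1.
R5 applies (level before this adjustment is 1 < 17, so +2): 1 + 2 = 3.
Final offense level: 3.
Criminal history: 2 prior points → Category I (0-9).
Level 3 falls in the 3 band.
Grid: Level 3 × Category I = 6-14 months.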